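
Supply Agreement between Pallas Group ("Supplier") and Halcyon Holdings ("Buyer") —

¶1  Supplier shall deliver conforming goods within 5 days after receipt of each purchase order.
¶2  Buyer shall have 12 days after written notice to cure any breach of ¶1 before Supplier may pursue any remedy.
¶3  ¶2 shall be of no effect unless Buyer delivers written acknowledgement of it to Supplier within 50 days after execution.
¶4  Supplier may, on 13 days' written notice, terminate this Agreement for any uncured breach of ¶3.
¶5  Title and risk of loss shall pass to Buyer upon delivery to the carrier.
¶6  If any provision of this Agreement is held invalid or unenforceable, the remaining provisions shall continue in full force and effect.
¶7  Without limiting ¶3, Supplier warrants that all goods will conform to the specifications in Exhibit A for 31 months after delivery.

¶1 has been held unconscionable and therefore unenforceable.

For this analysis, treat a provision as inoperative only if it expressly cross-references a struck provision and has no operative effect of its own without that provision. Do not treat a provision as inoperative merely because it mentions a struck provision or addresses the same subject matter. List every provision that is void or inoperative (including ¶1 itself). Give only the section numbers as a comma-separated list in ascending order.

1, 2, 3, 4

¶1 is struck. ¶2 operates only by reference to ¶1, so it falls with ¶1. ¶3 operates only by reference to ¶2, so it falls with ¶2. ¶4 has no operative effect of its own apart from ¶3 and is therefore inoperative. Although ¶7 refers to ¶3, its operative terms do not depend on ¶3, so it remains in effect. Under the severability clause in ¶6, the remaining provisions continue in force. That leaves ¶5, ¶6, and ¶7 in effect.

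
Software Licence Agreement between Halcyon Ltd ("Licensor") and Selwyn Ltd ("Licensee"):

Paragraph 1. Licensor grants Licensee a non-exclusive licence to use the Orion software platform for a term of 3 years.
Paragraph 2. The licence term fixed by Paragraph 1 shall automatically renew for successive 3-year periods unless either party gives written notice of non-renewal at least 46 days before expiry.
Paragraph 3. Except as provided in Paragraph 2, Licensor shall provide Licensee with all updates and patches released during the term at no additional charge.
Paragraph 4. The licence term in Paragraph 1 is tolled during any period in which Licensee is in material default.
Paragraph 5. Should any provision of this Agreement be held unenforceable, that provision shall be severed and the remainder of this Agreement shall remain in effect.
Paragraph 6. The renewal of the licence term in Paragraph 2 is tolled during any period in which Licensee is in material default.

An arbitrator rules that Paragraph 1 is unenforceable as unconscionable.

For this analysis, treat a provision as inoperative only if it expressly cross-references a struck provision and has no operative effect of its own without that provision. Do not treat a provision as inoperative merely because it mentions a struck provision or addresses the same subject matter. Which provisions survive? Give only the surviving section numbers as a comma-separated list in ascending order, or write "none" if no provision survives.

Paragraph 1 is struck. Paragraph 2 has no operative effect of its own apart from Paragraph 1 and is therefore inoperative. The whole of Paragraph 4 is the tolling of the licence term, defined by reference to Paragraph 1, so Paragraph 4 cannot stand once Paragraph 1 is removed. The whole of Paragraph 6 is the tolling of the renewal of the licence term, defined by reference to Paragraph 2, so Paragraph 6 cannot stand once Paragraph 2 is removed. Although Paragraph 3 refers to Paragraph 2, its operative terms do not depend on Paragraph 2, so it remains in effect. Paragraph 5 is a severability clause and preserves every provision that can still be given independent effect. That leaves Paragraph 3 and Paragraph 5 in effect.

3, 5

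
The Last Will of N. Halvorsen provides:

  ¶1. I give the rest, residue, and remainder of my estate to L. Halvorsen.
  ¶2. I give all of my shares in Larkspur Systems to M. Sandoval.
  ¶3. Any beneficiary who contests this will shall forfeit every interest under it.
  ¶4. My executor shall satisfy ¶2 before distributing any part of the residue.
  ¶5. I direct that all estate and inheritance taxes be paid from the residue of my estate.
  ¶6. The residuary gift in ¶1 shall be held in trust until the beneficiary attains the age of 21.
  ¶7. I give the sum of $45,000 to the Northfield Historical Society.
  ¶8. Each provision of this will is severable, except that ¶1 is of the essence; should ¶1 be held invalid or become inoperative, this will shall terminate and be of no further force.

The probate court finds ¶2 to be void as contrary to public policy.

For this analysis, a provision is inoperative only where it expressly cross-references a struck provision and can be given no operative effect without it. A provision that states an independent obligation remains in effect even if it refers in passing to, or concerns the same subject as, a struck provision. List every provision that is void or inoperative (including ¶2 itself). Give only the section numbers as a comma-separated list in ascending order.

¶2 is struck. ¶4 merely fixes the priority direction for ¶2; with ¶2 gone it has nothing to operate on and falls away. ¶8 makes ¶1 an essential term, but ¶1 is unaffected, so the severability proviso in ¶8 preserves the remaining provisions. The provisions still in force are ¶1, ¶3, ¶5, ¶6, ¶7, and ¶8.

2, 4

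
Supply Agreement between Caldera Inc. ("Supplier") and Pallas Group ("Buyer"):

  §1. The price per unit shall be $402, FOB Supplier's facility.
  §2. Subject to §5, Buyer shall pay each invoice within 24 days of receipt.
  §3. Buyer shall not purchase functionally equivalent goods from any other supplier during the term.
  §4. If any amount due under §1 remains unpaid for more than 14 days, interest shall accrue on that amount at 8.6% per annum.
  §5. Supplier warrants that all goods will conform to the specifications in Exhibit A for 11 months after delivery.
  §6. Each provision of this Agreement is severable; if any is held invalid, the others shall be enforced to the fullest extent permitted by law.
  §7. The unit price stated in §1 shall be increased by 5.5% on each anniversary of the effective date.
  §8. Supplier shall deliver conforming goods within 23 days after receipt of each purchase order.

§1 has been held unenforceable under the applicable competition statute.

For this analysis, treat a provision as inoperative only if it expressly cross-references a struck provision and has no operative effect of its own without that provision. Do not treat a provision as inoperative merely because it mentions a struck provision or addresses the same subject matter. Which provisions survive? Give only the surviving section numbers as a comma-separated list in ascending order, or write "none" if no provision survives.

§1 is struck. §4 operates only by reference to §1, so it falls with §1. §7 operates only by reference to §1, so it falls with §1. §6 is a severability clause and preserves every provision that can still be given independent effect. §2, §3, §5, §6, and §8 remain in effect.

2, 3, 5, 6, 8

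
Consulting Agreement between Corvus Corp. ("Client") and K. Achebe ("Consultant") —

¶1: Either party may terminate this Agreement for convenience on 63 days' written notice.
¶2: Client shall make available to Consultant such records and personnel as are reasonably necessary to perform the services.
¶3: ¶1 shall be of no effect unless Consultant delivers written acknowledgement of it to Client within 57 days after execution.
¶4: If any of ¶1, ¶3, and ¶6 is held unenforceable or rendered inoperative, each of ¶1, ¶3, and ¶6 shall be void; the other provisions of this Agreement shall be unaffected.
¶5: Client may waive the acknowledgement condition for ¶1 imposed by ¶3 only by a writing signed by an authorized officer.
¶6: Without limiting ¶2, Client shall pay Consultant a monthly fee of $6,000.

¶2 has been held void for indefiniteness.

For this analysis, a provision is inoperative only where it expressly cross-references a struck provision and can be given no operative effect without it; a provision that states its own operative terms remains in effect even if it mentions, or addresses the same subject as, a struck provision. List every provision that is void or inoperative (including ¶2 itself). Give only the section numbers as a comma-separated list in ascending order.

2

¶2 is struck. Although ¶6 refers to ¶2, its operative terms do not depend on ¶2, so it remains in effect. Nothing else in the Agreement is defined by reference to ¶2. ¶4 ties ¶1, ¶3, and ¶6 together, but none of those is affected here; the remaining provisions continue in force under ¶4. The provisions still in force are ¶1, ¶3, ¶4, ¶5, and ¶6.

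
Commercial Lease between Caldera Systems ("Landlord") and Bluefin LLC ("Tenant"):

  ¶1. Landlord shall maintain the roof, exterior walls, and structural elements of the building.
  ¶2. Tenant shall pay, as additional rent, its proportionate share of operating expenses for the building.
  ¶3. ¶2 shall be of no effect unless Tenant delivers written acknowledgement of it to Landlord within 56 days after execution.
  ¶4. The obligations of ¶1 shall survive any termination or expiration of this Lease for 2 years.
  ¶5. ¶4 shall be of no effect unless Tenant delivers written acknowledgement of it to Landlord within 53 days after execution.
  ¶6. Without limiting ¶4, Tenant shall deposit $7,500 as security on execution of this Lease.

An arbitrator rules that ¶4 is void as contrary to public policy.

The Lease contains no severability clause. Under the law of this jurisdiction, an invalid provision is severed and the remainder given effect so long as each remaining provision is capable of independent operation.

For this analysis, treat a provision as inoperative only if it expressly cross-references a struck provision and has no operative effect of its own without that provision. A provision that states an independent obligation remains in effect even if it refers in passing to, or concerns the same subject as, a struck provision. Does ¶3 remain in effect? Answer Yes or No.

¶4 is struck. The only function of ¶5 is the acknowledgement condition for ¶4, so it cannot stand once ¶4 is removed. Although ¶6 refers to ¶4, its operative terms do not depend on ¶4, so it remains in effect. Under the stated default rule, only provisions that cannot operate independently fall away; the rest are enforced. That leaves ¶1, ¶2, ¶3, and ¶6 in effect. ¶3 is among the surviving provisions, so the answer is yes.

Yes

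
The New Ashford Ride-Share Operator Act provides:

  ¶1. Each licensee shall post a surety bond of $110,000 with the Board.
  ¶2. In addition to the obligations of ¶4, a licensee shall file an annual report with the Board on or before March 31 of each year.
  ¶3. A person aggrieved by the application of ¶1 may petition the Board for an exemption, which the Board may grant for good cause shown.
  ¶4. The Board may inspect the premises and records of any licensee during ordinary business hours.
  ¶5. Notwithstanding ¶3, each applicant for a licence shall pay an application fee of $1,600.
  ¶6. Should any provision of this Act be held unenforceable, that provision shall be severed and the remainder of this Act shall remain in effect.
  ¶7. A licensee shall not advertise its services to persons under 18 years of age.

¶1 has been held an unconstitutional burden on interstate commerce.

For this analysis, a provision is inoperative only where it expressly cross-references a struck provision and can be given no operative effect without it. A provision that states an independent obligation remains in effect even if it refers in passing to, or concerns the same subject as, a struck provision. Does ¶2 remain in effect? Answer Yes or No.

Yes

¶1 is struck. ¶3 has no operative effect of its own apart from ¶1 and is therefore inoperative. ¶5 mentions ¶3 but its own obligation stands independently of ¶3, so ¶5 is not affected. ¶6 is a severability clause and preserves every provision that can still be given independent effect. The provisions still in force are ¶2, ¶4, ¶5, ¶6, and ¶7. ¶2 is among the surviving provisions, so the answer is yes.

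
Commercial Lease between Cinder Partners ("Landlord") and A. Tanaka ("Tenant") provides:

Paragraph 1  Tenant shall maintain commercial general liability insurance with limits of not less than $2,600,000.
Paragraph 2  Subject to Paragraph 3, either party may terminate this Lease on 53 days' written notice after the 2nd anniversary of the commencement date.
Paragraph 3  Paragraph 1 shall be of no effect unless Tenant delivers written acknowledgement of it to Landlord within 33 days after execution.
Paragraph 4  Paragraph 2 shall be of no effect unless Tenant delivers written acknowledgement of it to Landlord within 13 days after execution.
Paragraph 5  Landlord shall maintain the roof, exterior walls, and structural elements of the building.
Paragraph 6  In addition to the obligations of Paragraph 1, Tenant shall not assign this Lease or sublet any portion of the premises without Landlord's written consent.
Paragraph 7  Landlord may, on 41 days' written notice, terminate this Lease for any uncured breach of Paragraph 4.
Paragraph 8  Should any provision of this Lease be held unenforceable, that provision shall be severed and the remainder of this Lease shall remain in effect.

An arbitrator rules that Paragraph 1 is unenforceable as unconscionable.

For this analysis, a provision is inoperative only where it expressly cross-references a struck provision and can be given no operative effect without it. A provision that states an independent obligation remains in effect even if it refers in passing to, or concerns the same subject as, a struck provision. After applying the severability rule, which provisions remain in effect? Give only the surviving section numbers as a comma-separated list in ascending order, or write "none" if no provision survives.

2, 4, 5, 6, 7, 8

Paragraph 1 is struck. Paragraph 3 has no operative effect of its own apart from Paragraph 1 and is therefore inoperative. Although Paragraph 6 refers to Paragraph 1, its operative terms do not depend on Paragraph 1, so it remains in effect. Paragraph 2 mentions Paragraph 3 but its own obligation stands independently of Paragraph 3, so Paragraph 2 is not affected. Paragraph 8 is a severability clause and preserves every provision that can still be given independent effect. The provisions still in force are Paragraph 2, Paragraph 4, Paragraph 5, Paragraph 6, Paragraph 7, and Paragraph 8.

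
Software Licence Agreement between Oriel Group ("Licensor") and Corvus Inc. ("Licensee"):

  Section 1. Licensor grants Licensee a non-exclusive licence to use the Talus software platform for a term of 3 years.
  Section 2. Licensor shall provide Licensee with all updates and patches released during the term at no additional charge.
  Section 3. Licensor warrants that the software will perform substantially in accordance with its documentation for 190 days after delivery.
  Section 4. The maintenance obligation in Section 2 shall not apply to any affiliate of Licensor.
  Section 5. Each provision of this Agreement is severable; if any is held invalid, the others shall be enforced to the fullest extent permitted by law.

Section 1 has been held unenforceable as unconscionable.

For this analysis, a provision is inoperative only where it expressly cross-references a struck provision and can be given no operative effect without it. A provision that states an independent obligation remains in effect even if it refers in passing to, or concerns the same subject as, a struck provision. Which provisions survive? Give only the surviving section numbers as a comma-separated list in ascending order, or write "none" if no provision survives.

Section 1 is struck. Nothing else in the Agreement is defined by reference to Section 1. Section 5 is a severability clause and preserves every provision that can still be given independent effect. Section 2, Section 3, Section 4, and Section 5 remain in effect.

2, 3, 4, 5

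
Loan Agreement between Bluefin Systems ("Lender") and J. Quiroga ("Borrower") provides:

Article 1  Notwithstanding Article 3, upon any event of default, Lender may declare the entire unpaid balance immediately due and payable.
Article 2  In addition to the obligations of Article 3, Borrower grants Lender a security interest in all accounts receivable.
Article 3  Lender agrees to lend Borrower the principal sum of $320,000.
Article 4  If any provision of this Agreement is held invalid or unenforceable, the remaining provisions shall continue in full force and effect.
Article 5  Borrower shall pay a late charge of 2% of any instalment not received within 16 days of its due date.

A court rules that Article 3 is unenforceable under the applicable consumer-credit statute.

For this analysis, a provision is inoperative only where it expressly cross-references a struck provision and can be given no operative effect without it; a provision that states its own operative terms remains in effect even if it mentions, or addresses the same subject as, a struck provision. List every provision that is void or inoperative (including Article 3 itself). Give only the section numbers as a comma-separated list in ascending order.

Article 3 is struck. Article 2 mentions Article 3 but its own obligation stands independently of Article 3, so Article 2 is not affected. Although Article 1 refers to Article 3, its operative terms do not depend on Article 3, so it remains in effect. No other provision's operative terms depend on Article 3. Article 4 is a severability clause and preserves every provision that can still be given independent effect. The provisions still in force are Article 1, Article 2, Article 4, and Article 5.

3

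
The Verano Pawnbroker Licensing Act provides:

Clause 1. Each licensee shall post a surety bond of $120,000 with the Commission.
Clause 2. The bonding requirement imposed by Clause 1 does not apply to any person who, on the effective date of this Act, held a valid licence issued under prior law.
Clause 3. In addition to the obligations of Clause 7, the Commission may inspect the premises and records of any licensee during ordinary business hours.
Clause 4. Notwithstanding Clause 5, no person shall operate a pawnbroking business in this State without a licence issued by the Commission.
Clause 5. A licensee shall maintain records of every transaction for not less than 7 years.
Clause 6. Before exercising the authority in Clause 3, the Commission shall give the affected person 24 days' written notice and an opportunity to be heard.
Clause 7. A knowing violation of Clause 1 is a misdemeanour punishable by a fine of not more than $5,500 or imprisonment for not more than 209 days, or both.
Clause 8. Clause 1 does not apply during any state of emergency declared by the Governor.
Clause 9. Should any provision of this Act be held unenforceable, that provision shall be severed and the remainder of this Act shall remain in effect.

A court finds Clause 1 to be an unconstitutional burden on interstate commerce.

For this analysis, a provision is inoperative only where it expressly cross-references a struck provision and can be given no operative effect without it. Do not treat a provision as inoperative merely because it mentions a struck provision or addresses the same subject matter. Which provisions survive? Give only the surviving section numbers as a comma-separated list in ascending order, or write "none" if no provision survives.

3, 4, 5, 6, 9

Clause 1 is struck. Clause 2 merely fixes the grandfather exemption from Clause 1; with Clause 1 gone it has nothing to operate on and falls away. Clause 7 operates only by reference to Clause 1, so it falls with Clause 1. Clause 8 has no operative effect of its own apart from Clause 1 and is therefore inoperative. Clause 3 mentions Clause 7 but its own obligation stands independently of Clause 7, so Clause 3 is not affected. Under the severability clause in Clause 9, the remaining provisions continue in force. Clause 3, Clause 4, Clause 5, Clause 6, and Clause 9 remain in effect.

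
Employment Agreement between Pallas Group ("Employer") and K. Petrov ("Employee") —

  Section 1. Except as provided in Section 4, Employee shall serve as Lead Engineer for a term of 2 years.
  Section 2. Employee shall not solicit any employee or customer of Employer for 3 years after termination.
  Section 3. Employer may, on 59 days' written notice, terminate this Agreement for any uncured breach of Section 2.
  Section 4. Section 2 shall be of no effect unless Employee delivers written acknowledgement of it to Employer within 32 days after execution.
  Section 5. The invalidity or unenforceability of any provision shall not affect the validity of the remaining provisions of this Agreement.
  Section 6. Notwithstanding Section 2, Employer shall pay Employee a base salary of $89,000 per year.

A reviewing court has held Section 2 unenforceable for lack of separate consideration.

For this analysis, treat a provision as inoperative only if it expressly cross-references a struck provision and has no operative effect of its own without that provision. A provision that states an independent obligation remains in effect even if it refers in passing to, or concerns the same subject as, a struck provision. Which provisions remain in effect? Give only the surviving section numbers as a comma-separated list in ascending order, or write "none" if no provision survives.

Section 2 is struck. Section 3 merely fixes the termination right for breach of Section 2; with Section 2 gone it has nothing to operate on and falls away. The only function of Section 4 is the acknowledgement condition for Section 2, so it cannot stand once Section 2 is removed. Section 6 mentions Section 2 but its own obligation stands independently of Section 2, so Section 6 is not affected. Section 1 mentions Section 4 but its own obligation stands independently of Section 4, so Section 1 is not affected. Section 5 is a severability clause and preserves every provision that can still be given independent effect. That leaves Section 1, Section 5, and Section 6 in effect.

1, 5, 6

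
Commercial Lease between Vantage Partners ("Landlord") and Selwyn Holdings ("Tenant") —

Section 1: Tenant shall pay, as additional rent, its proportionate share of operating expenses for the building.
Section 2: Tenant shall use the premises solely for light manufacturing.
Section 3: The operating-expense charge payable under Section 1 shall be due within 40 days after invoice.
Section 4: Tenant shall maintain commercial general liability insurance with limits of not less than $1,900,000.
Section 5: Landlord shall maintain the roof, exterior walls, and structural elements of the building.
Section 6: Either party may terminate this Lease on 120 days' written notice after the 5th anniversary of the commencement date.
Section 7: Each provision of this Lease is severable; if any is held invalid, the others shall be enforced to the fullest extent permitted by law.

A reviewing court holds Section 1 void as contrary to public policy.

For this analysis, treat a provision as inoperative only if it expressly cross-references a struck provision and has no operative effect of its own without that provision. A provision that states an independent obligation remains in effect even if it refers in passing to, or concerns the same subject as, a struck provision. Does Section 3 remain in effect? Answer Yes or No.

Section 1 is struck. Section 3 operates only by reference to Section 1, so it falls with Section 1. Under the severability clause in Section 7, the remaining provisions continue in force. That leaves Section 2, Section 4, Section 5, Section 6, and Section 7 in effect. Section 3 is among the inoperative provisions, so the answer is no.

No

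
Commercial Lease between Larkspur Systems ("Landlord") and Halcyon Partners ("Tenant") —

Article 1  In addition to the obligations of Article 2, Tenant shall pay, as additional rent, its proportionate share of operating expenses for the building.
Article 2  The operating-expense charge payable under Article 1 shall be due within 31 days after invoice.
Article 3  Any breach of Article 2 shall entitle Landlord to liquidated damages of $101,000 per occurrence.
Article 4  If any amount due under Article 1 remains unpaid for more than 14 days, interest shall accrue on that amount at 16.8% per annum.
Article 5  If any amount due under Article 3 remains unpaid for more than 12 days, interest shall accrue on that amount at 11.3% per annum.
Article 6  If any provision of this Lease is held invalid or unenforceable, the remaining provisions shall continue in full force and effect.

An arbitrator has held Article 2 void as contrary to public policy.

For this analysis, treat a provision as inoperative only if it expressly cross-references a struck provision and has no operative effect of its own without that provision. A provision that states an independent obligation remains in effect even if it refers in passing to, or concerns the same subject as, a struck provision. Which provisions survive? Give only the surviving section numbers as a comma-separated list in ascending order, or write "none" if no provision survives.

1, 4, 6

Article 2 is struck. The whole of Article 3 is the liquidated-damages amount, defined by reference to Article 2, so Article 3 cannot stand once Article 2 is removed. Article 5 operates only by reference to Article 3, so it falls with Article 3. Although Article 1 refers to Article 2, its operative terms do not depend on Article 2, so it remains in effect. Article 6 is a severability clause and preserves every provision that can still be given independent effect. Article 1, Article 4, and Article 6 remain in effect.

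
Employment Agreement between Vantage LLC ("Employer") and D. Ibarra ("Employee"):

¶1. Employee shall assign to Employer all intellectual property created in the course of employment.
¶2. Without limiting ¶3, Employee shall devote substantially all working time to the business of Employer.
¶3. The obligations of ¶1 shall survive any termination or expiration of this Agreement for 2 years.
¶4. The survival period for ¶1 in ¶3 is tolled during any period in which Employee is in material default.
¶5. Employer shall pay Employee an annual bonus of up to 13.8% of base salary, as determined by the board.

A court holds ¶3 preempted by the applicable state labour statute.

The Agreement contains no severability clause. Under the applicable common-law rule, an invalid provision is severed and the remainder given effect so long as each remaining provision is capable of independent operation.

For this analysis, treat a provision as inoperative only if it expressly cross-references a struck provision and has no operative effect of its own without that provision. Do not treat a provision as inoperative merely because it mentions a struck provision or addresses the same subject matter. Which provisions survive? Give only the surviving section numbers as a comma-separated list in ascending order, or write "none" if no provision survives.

1, 2, 5

¶3 is struck. ¶4 does nothing except set the tolling of the survival period for ¶1 by reference to ¶3; with ¶3 gone it has no independent effect and is inoperative. Although ¶2 refers to ¶3, its operative terms do not depend on ¶3, so it remains in effect. With no severability clause, the stated default rule severs what cannot stand and enforces each remaining provision that can operate on its own. The provisions still in force are ¶1, ¶2, and ¶5.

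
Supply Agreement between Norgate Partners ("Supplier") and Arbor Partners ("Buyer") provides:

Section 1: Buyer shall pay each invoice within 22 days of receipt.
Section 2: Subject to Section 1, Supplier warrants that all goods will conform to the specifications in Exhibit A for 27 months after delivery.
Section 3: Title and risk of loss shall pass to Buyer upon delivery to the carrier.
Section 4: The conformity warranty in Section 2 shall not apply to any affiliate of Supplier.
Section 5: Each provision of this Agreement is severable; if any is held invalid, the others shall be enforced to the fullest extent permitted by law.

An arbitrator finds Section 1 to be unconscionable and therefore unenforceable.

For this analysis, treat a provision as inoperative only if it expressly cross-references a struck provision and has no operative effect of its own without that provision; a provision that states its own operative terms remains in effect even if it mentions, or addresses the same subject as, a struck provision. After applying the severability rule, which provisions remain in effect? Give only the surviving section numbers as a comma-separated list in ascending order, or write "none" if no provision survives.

2, 3, 4, 5

Section 1 is struck. Although Section 2 refers to Section 1, its operative terms do not depend on Section 1, so it remains in effect. Nothing else in the Agreement is defined by reference to Section 1. Under the severability clause in Section 5, the remaining provisions continue in force. The provisions still in force are Section 2, Section 3, Section 4, and Section 5.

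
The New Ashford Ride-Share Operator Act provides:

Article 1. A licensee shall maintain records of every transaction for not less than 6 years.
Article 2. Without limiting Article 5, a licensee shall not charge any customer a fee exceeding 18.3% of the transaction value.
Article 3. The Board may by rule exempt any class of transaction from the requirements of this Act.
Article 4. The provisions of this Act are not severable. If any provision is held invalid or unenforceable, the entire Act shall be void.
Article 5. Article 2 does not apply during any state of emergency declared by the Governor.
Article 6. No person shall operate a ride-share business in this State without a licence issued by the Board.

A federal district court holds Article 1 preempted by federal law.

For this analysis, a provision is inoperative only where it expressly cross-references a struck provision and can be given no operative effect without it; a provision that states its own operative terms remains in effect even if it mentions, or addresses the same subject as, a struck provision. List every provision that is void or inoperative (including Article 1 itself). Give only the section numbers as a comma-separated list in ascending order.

Article 1 is struck. No other provision's operative terms depend on Article 1. Article 4 provides that the Act is not severable, so the invalidity of any one provision voids the entire Act. No provision of the Act survives.

1, 2, 3, 4, 5, 6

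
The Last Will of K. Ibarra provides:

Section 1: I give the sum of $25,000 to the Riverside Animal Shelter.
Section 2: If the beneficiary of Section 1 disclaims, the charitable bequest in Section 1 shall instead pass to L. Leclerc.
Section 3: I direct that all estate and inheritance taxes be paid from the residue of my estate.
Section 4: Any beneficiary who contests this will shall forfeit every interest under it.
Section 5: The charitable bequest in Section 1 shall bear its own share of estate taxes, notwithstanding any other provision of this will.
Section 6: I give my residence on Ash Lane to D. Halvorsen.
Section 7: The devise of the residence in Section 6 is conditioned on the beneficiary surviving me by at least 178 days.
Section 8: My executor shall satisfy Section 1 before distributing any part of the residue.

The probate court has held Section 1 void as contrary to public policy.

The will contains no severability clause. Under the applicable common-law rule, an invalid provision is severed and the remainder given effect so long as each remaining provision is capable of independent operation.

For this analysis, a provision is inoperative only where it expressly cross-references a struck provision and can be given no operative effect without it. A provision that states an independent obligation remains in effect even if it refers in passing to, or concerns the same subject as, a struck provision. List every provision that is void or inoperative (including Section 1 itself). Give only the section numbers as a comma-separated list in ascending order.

1, 2, 5, 8

Section 1 is struck. Section 2 operates only by reference to Section 1, so it falls with Section 1. Section 5 merely fixes the tax charge on Section 1; with Section 1 gone it has nothing to operate on and falls away. Section 8 merely fixes the priority direction for Section 1; with Section 1 gone it has nothing to operate on and falls away. With no severability clause, the stated default rule severs what cannot stand and enforces each remaining provision that can operate on its own. That leaves Section 3, Section 4, Section 6, and Section 7 in effect.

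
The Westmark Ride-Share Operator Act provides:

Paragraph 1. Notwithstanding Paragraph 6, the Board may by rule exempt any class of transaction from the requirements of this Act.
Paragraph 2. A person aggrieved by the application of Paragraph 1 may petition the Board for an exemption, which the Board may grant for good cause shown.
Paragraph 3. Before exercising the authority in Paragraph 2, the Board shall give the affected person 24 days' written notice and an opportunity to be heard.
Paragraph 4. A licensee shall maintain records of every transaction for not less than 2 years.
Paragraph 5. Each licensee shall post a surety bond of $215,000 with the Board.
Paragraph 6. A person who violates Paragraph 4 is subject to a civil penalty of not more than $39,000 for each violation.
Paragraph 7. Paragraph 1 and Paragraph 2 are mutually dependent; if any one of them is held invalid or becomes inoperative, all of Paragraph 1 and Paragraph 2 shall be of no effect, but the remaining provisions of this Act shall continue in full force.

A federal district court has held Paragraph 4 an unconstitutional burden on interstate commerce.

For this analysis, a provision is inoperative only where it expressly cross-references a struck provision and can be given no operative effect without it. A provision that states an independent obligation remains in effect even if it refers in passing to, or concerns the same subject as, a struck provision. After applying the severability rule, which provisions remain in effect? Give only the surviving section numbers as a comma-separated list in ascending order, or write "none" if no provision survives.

Paragraph 4 is struck. Paragraph 6 has no operative effect of its own apart from Paragraph 4 and is therefore inoperative. Paragraph 1 mentions Paragraph 6 but its own obligation stands independently of Paragraph 6, so Paragraph 1 is not affected. Paragraph 7 ties Paragraph 1 and Paragraph 2 together, but none of those is affected here; the remaining provisions continue in force under Paragraph 7. That leaves Paragraph 1, Paragraph 2, Paragraph 3, Paragraph 5, and Paragraph 7 in effect.

1, 2, 3, 5, 7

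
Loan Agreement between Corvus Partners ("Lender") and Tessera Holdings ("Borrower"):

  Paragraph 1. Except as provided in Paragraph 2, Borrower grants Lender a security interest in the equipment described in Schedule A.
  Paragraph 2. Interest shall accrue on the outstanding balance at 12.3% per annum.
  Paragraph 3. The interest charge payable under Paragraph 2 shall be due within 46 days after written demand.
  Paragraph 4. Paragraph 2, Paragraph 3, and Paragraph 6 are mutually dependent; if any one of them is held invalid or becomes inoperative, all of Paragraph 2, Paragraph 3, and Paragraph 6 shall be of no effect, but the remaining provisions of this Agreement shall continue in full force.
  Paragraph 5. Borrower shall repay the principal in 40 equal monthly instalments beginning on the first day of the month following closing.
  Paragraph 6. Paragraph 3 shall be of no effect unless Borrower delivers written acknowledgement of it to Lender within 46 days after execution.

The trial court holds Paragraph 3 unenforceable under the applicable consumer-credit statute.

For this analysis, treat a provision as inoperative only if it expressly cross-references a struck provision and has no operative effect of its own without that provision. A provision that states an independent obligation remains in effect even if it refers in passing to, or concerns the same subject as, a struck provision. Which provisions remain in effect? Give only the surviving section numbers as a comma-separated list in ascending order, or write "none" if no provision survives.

1, 4, 5

Paragraph 3 is struck. The only function of Paragraph 6 is the acknowledgement condition for Paragraph 3, so it cannot stand once Paragraph 3 is removed. Paragraph 1 mentions Paragraph 2 but its own obligation stands independently of Paragraph 2, so Paragraph 1 is not affected. Paragraph 4 declares Paragraph 2, Paragraph 3, and Paragraph 6 mutually dependent; since one of them has fallen, all of them are of no effect. That brings down Paragraph 2 as well. The remainder continues in force under Paragraph 4. Paragraph 1, Paragraph 4, and Paragraph 5 remain in effect.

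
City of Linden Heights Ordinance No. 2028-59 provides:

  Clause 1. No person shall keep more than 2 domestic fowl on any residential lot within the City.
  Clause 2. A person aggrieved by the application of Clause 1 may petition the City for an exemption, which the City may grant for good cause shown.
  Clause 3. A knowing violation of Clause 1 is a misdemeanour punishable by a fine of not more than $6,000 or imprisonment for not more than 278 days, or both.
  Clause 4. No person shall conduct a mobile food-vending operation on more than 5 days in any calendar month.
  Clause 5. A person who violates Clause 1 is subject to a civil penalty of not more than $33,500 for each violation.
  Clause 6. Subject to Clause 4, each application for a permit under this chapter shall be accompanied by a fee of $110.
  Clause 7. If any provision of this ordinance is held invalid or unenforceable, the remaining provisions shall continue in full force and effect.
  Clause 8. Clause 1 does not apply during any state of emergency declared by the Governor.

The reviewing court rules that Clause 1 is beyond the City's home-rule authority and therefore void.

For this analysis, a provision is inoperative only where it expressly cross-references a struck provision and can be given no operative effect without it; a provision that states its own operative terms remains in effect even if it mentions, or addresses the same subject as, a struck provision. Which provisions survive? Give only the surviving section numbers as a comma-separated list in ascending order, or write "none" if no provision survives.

Clause 1 is struck. Clause 2 operates only by reference to Clause 1, so it falls with Clause 1. Clause 3 has no operative effect of its own apart from Clause 1 and is therefore inoperative. Clause 5 has no operative effect of its own apart from Clause 1 and is therefore inoperative. The only function of Clause 8 is the emergency suspension of Clause 1, so it cannot stand once Clause 1 is removed. Under the severability clause in Clause 7, the remaining provisions continue in force. That leaves Clause 4, Clause 6, and Clause 7 in effect.

4, 6, 7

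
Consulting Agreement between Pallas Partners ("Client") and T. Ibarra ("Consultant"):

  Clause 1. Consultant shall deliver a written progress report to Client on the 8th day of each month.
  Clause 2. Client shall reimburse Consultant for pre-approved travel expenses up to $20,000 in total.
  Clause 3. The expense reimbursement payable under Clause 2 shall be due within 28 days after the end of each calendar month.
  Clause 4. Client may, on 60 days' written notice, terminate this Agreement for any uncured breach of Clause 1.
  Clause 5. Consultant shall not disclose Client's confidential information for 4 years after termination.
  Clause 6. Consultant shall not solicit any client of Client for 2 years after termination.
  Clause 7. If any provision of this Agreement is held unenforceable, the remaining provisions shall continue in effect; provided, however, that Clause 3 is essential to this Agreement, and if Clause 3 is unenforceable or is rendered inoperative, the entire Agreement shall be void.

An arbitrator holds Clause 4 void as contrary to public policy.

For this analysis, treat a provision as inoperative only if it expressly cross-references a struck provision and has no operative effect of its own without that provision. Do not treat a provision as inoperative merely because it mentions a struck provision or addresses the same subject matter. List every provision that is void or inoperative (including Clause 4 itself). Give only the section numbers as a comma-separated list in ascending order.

Clause 4 is struck. Nothing else in the Agreement is defined by reference to Clause 4. Clause 7 makes Clause 3 an essential term, but Clause 3 is unaffected, so the severability proviso in Clause 7 preserves the remaining provisions. Clause 1, Clause 2, Clause 3, Clause 5, Clause 6, and Clause 7 remain in effect.

4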